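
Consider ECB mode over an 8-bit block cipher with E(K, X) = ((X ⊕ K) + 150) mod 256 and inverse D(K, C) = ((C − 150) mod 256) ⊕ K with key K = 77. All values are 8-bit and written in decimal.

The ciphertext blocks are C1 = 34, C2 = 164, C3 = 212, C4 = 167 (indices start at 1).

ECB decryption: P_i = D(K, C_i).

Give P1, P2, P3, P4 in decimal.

P1: D(K, 34) = 193.
P2: D(K, 164) = 67.
P3: D(K, 212) = 115.
P4: D(K, 167) = 92.

P1 = 193, P2 = 67, P3 = 115, P4 = 92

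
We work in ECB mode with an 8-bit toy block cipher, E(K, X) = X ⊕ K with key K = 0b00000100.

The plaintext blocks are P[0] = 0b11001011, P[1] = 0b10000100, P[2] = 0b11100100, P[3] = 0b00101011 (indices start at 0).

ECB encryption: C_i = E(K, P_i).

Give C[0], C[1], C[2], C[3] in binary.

C[0]: E(K, 0b11001011) = 0b11001111.
C[1]: E(K, 0b10000100) = 0b10000000.
C[2]: E(K, 0b11100100) = 0b11100000.
C[3]: E(K, 0b00101011) = 0b00101111.

C[0] = 0b11001111, C[1] = 0b10000000, C[2] = 0b11100000, C[3] = 0b00101111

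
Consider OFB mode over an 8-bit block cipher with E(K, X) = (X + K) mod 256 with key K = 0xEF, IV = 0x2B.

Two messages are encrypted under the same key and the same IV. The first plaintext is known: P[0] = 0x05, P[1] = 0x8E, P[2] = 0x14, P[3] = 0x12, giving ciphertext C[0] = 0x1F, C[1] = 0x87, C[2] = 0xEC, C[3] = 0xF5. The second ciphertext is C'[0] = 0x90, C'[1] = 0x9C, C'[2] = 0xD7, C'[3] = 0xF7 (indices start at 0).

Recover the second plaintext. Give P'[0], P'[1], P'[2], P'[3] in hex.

In OFB with a reused IV, both messages share the same keystream S_i, so C_i ⊕ C'_i = P_i ⊕ P'_i and thus P'_i = P_i ⊕ C_i ⊕ C'_i.
P'[0]: 0x05 ⊕ 0x1F ⊕ 0x90 = 0x8A.
P'[1]: 0x8E ⊕ 0x87 ⊕ 0x9C = 0x95.
P'[2]: 0x14 ⊕ 0xEC ⊕ 0xD7 = 0x2F.
P'[3]: 0x12 ⊕ 0xF5 ⊕ 0xF7 = 0x10.

P'[0] = 0x8A, P'[1] = 0x95, P'[2] = 0x2F, P'[3] = 0x10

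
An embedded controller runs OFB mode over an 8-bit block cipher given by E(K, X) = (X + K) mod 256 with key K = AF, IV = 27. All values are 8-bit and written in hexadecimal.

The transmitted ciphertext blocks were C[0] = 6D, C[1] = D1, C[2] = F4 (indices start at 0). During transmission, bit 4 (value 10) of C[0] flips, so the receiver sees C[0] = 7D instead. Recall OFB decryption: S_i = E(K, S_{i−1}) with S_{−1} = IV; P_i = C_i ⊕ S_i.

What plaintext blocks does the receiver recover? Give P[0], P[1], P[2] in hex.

P[0] = AB, P[1] = 54, P[2] = C0

Only C[0] changed, to 7D. In OFB, a change in C_i flips the same bit in P_i only; the keystream is unaffected. Decrypting the received ciphertext:
P[0]: S = E(K, 27) = D6; 7D ⊕ D6 = AB.
P[1]: S = E(K, D6) = 85; D1 ⊕ 85 = 54.
P[2]: S = E(K, 85) = 34; F4 ⊕ 34 = C0.
Blocks that differ from the original plaintext: P[0].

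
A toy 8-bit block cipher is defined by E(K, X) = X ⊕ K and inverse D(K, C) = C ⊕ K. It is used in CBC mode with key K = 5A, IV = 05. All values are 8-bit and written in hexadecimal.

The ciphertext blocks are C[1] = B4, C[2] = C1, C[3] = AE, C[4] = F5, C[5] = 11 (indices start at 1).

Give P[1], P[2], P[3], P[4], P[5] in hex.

P[1] = EB, P[2] = 2F, P[3] = 35, P[4] = 01, P[5] = BE

CBC decryption: P_i = D(K, C_i) ⊕ C_{i−1}, with C_{0} = IV.
P[1]: D(K, B4) = EE; EE ⊕ 05 = EB.
P[2]: D(K, C1) = 9B; 9B ⊕ B4 = 2F.
P[3]: D(K, AE) = F4; F4 ⊕ C1 = 35.
P[4]: D(K, F5) = AF; AF ⊕ AE = 01.
P[5]: D(K, 11) = 4B; 4B ⊕ F5 = BE.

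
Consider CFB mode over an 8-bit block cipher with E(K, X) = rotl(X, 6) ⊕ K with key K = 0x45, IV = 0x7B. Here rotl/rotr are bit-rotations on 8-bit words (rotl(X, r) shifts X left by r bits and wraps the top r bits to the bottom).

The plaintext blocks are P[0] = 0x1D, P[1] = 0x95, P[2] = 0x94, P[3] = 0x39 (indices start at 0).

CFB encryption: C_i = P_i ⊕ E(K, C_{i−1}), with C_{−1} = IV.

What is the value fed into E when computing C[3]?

C[0]: E(K, 0x7B) = 0x9B; 0x1D ⊕ 0x9B = 0x86.
C[1]: E(K, 0x86) = 0xE4; 0x95 ⊕ 0xE4 = 0x71.
C[2]: E(K, 0x71) = 0x19; 0x94 ⊕ 0x19 = 0x8D.
C[3]: E(K, 0x8D) = 0x26; 0x39 ⊕ 0x26 = 0x1F.
So the input to E for block [3] is 0x8D.

0x8D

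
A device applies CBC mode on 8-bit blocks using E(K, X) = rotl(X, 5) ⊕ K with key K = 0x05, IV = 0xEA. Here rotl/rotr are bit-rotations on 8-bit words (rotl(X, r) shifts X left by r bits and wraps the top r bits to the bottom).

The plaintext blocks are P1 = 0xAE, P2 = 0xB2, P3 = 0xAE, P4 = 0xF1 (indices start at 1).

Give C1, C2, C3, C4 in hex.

CBC encryption: C_i = E(K, P_i ⊕ C_{i−1}), with C_{0} = IV.
C1: P1 ⊕ 0xEA = 0x44; E(K, 0x44) = 0x8D.
C2: P2 ⊕ 0x8D = 0x3F; E(K, 0x3F) = 0xE2.
C3: P3 ⊕ 0xE2 = 0x4C; E(K, 0x4C) = 0x8C.
C4: P4 ⊕ 0x8C = 0x7D; E(K, 0x7D) = 0xAA.

C1 = 0x8D, C2 = 0xE2, C3 = 0x8C, C4 = 0xAA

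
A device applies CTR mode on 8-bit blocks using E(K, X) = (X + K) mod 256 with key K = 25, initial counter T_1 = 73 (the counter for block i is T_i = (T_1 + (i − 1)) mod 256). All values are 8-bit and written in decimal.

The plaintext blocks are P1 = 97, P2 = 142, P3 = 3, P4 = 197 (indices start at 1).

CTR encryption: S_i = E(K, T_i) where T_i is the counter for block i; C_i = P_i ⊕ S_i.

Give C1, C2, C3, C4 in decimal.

C1: T = 73, S = E(K, T) = 98; 97 ⊕ 98 = 3.
C2: T = 74, S = E(K, T) = 99; 142 ⊕ 99 = 237.
C3: T = 75, S = E(K, T) = 100; 3 ⊕ 100 = 103.
C4: T = 76, S = E(K, T) = 101; 197 ⊕ 101 = 160.

C1 = 3, C2 = 237, C3 = 103, C4 = 160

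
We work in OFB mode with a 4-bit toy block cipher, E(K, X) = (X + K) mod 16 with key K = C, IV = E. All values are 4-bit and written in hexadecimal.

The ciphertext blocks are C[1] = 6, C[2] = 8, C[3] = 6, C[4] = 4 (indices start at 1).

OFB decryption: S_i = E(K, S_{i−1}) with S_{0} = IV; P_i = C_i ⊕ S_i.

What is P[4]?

P[1]: S = E(K, E) = A; 6 ⊕ A = C.
P[2]: S = E(K, A) = 6; 8 ⊕ 6 = E.
P[3]: S = E(K, 6) = 2; 6 ⊕ 2 = 4.
P[4]: S = E(K, 2) = E; 4 ⊕ E = A.

P[4] = A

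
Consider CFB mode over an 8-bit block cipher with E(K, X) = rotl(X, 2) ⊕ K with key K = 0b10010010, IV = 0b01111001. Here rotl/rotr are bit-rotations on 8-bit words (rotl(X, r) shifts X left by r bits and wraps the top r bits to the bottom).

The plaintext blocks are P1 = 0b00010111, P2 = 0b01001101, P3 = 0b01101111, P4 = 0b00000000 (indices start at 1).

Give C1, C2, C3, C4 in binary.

C1 = 0b01100000, C2 = 0b01011110, C3 = 0b10000100, C4 = 0b10000000

CFB encryption: C_i = P_i ⊕ E(K, C_{i−1}), with C_{0} = IV.
C1: E(K, 0b01111001) = 0b01110111; 0b00010111 ⊕ 0b01110111 = 0b01100000.
C2: E(K, 0b01100000) = 0b00010011; 0b01001101 ⊕ 0b00010011 = 0b01011110.
C3: E(K, 0b01011110) = 0b11101011; 0b01101111 ⊕ 0b11101011 = 0b10000100.
C4: E(K, 0b10000100) = 0b10000000; 0b00000000 ⊕ 0b10000000 = 0b10000000.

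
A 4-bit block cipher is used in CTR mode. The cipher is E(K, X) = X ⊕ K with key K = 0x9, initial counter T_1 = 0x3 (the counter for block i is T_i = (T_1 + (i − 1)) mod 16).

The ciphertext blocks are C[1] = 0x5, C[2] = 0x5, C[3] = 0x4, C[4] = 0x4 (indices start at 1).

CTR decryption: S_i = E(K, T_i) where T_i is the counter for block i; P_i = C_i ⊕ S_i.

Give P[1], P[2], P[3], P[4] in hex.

P[1]: T = 0x3, S = E(K, T) = 0xA; 0x5 ⊕ 0xA = 0xF.
P[2]: T = 0x4, S = E(K, T) = 0xD; 0x5 ⊕ 0xD = 0x8.
P[3]: T = 0x5, S = E(K, T) = 0xC; 0x4 ⊕ 0xC = 0x8.
P[4]: T = 0x6, S = E(K, T) = 0xF; 0x4 ⊕ 0xF = 0xB.

P[1] = 0xF, P[2] = 0x8, P[3] = 0x8, P[4] = 0xB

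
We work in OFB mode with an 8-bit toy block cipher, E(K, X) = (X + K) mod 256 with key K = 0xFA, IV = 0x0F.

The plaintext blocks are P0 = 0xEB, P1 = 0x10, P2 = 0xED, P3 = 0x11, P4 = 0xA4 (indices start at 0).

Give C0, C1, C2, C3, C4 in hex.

OFB encryption: S_i = E(K, S_{i−1}) with S_{−1} = IV; C_i = P_i ⊕ S_i.
C0: S = E(K, 0x0F) = 0x09; 0xEB ⊕ 0x09 = 0xE2.
C1: S = E(K, 0x09) = 0x03; 0x10 ⊕ 0x03 = 0x13.
C2: S = E(K, 0x03) = 0xFD; 0xED ⊕ 0xFD = 0x10.
C3: S = E(K, 0xFD) = 0xF7; 0x11 ⊕ 0xF7 = 0xE6.
C4: S = E(K, 0xF7) = 0xF1; 0xA4 ⊕ 0xF1 = 0x55.

C0 = 0xE2, C1 = 0x13, C2 = 0x10, C3 = 0xE6, C4 = 0x55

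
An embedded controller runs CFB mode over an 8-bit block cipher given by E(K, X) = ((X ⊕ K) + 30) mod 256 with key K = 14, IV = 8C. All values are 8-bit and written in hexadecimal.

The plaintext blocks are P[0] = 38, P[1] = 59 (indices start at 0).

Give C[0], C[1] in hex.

CFB encryption: C_i = P_i ⊕ E(K, C_{i−1}), with C_{−1} = IV.
C[0]: E(K, 8C) = C8; 38 ⊕ C8 = F0.
C[1]: E(K, F0) = 14; 59 ⊕ 14 = 4D.

C[0] = F0, C[1] = 4D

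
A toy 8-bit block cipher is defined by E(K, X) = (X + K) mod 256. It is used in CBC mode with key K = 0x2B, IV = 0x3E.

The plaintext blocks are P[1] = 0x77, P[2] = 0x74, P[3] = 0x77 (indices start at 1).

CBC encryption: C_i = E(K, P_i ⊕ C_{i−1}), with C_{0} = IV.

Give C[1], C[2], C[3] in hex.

C[1]: P[1] ⊕ 0x3E = 0x49; E(K, 0x49) = 0x74.
C[2]: P[2] ⊕ 0x74 = 0x00; E(K, 0x00) = 0x2B.
C[3]: P[3] ⊕ 0x2B = 0x5C; E(K, 0x5C) = 0x87.

C[1] = 0x74, C[2] = 0x2B, C[3] = 0x87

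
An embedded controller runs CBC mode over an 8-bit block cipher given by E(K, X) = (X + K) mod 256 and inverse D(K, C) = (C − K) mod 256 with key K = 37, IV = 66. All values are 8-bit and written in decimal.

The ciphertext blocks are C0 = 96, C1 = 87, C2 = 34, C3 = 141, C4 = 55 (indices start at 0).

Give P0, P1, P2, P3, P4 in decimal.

CBC decryption: P_i = D(K, C_i) ⊕ C_{i−1}, with C_{−1} = IV.
P0: D(K, 96) = 59; 59 ⊕ 66 = 121.
P1: D(K, 87) = 50; 50 ⊕ 96 = 82.
P2: D(K, 34) = 253; 253 ⊕ 87 = 170.
P3: D(K, 141) = 104; 104 ⊕ 34 = 74.
P4: D(K, 55) = 18; 18 ⊕ 141 = 159.

P0 = 121, P1 = 82, P2 = 170, P3 = 74, P4 = 159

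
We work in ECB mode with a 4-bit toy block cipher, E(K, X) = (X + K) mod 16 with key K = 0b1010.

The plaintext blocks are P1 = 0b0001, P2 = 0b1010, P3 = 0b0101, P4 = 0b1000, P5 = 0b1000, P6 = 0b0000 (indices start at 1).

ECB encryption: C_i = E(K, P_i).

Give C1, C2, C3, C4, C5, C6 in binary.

C1: E(K, 0b0001) = 0b1011.
C2: E(K, 0b1010) = 0b0100.
C3: E(K, 0b0101) = 0b1111.
C4: E(K, 0b1000) = 0b0010.
C5: E(K, 0b1000) = 0b0010.
C6: E(K, 0b0000) = 0b1010.

C1 = 0b1011, C2 = 0b0100, C3 = 0b1111, C4 = 0b0010, C5 = 0b0010, C6 = 0b1010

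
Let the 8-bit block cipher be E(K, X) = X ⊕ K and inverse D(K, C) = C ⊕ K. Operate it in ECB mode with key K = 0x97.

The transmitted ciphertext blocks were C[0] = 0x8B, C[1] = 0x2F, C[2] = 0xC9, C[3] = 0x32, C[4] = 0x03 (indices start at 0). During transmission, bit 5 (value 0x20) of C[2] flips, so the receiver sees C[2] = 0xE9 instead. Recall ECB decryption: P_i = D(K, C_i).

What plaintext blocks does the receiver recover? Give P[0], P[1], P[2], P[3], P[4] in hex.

P[0] = 0x1C, P[1] = 0xB8, P[2] = 0x7E, P[3] = 0xA5, P[4] = 0x94

Only C[2] changed, to 0xE9. In ECB, a change in C_i affects only P_i. Decrypting the received ciphertext:
P[0]: D(K, 0x8B) = 0x1C.
P[1]: D(K, 0x2F) = 0xB8.
P[2]: D(K, 0xE9) = 0x7E.
P[3]: D(K, 0x32) = 0xA5.
P[4]: D(K, 0x03) = 0x94.
Blocks that differ from the original plaintext: P[2].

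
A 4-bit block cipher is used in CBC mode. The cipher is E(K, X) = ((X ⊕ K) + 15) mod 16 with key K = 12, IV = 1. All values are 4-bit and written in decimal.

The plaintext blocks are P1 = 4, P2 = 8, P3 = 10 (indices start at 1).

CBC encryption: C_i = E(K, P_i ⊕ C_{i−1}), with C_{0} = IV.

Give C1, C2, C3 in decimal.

C1 = 8, C2 = 11, C3 = 12

C1: P1 ⊕ 1 = 5; E(K, 5) = 8.
C2: P2 ⊕ 8 = 0; E(K, 0) = 11.
C3: P3 ⊕ 11 = 1; E(K, 1) = 12.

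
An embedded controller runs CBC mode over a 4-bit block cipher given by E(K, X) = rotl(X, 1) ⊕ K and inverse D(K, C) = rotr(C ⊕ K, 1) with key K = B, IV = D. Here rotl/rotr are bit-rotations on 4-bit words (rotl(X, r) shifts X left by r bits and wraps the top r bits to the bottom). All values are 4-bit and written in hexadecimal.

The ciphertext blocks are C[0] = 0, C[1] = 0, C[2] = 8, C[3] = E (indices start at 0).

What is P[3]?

P[3] = 2

CBC decryption: P_i = D(K, C_i) ⊕ C_{i−1}, with C_{−1} = IV.
P[3]: D(K, E) = A; A ⊕ 8 = 2.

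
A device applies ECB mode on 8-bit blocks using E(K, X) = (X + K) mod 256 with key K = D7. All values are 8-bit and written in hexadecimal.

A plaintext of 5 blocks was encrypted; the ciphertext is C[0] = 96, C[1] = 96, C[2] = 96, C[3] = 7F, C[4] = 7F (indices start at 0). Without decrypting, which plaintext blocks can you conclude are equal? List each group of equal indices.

ECB encrypts each block independently with the same key, so equal ciphertext blocks imply equal plaintext blocks.
C[0] = C[1] = C[2] = 96, so P[0] = P[1] = P[2].
C[3] = C[4] = 7F, so P[3] = P[4].

P[0] = P[1] = P[2]; P[3] = P[4]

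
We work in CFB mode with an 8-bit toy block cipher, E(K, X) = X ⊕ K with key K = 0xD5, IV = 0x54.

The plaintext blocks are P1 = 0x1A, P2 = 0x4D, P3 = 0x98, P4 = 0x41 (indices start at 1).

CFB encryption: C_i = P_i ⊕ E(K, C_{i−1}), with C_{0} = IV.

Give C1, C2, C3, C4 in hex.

C1: E(K, 0x54) = 0x81; 0x1A ⊕ 0x81 = 0x9B.
C2: E(K, 0x9B) = 0x4E; 0x4D ⊕ 0x4E = 0x03.
C3: E(K, 0x03) = 0xD6; 0x98 ⊕ 0xD6 = 0x4E.
C4: E(K, 0x4E) = 0x9B; 0x41 ⊕ 0x9B = 0xDA.

C1 = 0x9B, C2 = 0x03, C3 = 0x4E, C4 = 0xDA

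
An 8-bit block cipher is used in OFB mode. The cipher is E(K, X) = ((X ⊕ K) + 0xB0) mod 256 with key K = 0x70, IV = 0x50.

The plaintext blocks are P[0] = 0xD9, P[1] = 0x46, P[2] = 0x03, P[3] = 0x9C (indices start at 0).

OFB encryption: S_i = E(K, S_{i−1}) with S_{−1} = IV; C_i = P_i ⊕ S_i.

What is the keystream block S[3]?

0x50

C[0]: S = E(K, 0x50) = 0xD0; 0xD9 ⊕ 0xD0 = 0x09.
C[1]: S = E(K, 0xD0) = 0x50; 0x46 ⊕ 0x50 = 0x16.
C[2]: S = E(K, 0x50) = 0xD0; 0x03 ⊕ 0xD0 = 0xD3.
C[3]: S = E(K, 0xD0) = 0x50; 0x9C ⊕ 0x50 = 0xCC.
So S[3] = 0x50.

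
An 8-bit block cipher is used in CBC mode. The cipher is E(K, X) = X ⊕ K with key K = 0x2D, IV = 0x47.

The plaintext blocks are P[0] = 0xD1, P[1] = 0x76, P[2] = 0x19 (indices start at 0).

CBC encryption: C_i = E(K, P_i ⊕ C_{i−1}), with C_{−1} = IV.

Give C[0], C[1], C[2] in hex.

C[0] = 0xBB, C[1] = 0xE0, C[2] = 0xD4

C[0]: P[0] ⊕ 0x47 = 0x96; E(K, 0x96) = 0xBB.
C[1]: P[1] ⊕ 0xBB = 0xCD; E(K, 0xCD) = 0xE0.
C[2]: P[2] ⊕ 0xE0 = 0xF9; E(K, 0xF9) = 0xD4.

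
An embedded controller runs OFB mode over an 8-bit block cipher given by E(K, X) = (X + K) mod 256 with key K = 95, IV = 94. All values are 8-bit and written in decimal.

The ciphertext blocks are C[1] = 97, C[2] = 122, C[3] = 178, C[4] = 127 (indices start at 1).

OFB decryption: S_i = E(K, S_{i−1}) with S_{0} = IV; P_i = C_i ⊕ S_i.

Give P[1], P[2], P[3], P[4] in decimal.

P[1]: S = E(K, 94) = 189; 97 ⊕ 189 = 220.
P[2]: S = E(K, 189) = 28; 122 ⊕ 28 = 102.
P[3]: S = E(K, 28) = 123; 178 ⊕ 123 = 201.
P[4]: S = E(K, 123) = 218; 127 ⊕ 218 = 165.

P[1] = 220, P[2] = 102, P[3] = 201, P[4] = 165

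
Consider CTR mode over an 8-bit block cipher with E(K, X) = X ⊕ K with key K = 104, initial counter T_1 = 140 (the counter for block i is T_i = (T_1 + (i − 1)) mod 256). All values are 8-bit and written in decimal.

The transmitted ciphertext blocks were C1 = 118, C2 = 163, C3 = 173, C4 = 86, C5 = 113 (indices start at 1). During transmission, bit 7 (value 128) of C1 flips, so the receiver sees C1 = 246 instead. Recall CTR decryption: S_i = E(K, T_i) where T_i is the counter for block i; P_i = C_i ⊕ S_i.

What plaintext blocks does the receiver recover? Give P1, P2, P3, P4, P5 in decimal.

Only C1 changed, to 246. In CTR, a change in C_i flips the same bit in P_i only; the keystream is unaffected. Decrypting the received ciphertext:
P1: T = 140, S = E(K, T) = 228; 246 ⊕ 228 = 18.
P2: T = 141, S = E(K, T) = 229; 163 ⊕ 229 = 70.
P3: T = 142, S = E(K, T) = 230; 173 ⊕ 230 = 75.
P4: T = 143, S = E(K, T) = 231; 86 ⊕ 231 = 177.
P5: T = 144, S = E(K, T) = 248; 113 ⊕ 248 = 137.
Blocks that differ from the original plaintext: P1.

P1 = 18, P2 = 70, P3 = 75, P4 = 177, P5 = 137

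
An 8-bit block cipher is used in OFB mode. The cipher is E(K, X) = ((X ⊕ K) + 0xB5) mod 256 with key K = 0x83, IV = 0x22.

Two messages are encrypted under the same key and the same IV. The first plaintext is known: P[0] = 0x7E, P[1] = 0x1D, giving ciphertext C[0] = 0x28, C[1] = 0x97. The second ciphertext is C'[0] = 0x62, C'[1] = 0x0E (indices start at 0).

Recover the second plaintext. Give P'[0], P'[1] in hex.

In OFB with a reused IV, both messages share the same keystream S_i, so C_i ⊕ C'_i = P_i ⊕ P'_i and thus P'_i = P_i ⊕ C_i ⊕ C'_i.
P'[0]: 0x7E ⊕ 0x28 ⊕ 0x62 = 0x34.
P'[1]: 0x1D ⊕ 0x97 ⊕ 0x0E = 0x84.

P'[0] = 0x34, P'[1] = 0x84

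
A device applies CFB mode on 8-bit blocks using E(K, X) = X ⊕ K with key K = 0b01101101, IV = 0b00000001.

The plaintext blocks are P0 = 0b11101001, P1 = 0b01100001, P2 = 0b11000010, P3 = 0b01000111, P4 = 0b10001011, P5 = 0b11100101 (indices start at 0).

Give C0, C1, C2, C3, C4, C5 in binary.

CFB encryption: C_i = P_i ⊕ E(K, C_{i−1}), with C_{−1} = IV.
C0: E(K, 0b00000001) = 0b01101100; 0b11101001 ⊕ 0b01101100 = 0b10000101.
C1: E(K, 0b10000101) = 0b11101000; 0b01100001 ⊕ 0b11101000 = 0b10001001.
C2: E(K, 0b10001001) = 0b11100100; 0b11000010 ⊕ 0b11100100 = 0b00100110.
C3: E(K, 0b00100110) = 0b01001011; 0b01000111 ⊕ 0b01001011 = 0b00001100.
C4: E(K, 0b00001100) = 0b01100001; 0b10001011 ⊕ 0b01100001 = 0b11101010.
C5: E(K, 0b11101010) = 0b10000111; 0b11100101 ⊕ 0b10000111 = 0b01100010.

C0 = 0b10000101, C1 = 0b10001001, C2 = 0b00100110, C3 = 0b00001100, C4 = 0b11101010, C5 = 0b01100010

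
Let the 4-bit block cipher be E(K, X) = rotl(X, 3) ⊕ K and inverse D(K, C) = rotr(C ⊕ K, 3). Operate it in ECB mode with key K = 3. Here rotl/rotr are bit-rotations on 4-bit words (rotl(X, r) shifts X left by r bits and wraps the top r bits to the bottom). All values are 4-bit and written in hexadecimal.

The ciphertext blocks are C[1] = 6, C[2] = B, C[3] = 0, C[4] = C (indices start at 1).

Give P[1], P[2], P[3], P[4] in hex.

ECB decryption: P_i = D(K, C_i).
P[1]: D(K, 6) = A.
P[2]: D(K, B) = 1.
P[3]: D(K, 0) = 6.
P[4]: D(K, C) = F.

P[1] = A, P[2] = 1, P[3] = 6, P[4] = F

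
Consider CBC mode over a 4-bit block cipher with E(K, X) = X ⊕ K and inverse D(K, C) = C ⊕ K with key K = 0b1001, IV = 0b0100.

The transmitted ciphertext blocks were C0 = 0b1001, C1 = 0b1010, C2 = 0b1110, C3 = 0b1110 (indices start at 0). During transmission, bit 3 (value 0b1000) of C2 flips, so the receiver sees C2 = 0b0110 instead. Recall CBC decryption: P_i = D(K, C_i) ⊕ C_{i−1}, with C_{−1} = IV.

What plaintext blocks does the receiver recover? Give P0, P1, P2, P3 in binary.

Only C2 changed, to 0b0110. In CBC, a change in C_i garbles P_i and flips the same bit in P_{i+1}. Decrypting the received ciphertext:
P0: D(K, 0b1001) = 0b0000; 0b0000 ⊕ 0b0100 = 0b0100.
P1: D(K, 0b1010) = 0b0011; 0b0011 ⊕ 0b1001 = 0b1010.
P2: D(K, 0b0110) = 0b1111; 0b1111 ⊕ 0b1010 = 0b0101.
P3: D(K, 0b1110) = 0b0111; 0b0111 ⊕ 0b0110 = 0b0001.
Blocks that differ from the original plaintext: P2, P3.

P0 = 0b0100, P1 = 0b1010, P2 = 0b0101, P3 = 0b0001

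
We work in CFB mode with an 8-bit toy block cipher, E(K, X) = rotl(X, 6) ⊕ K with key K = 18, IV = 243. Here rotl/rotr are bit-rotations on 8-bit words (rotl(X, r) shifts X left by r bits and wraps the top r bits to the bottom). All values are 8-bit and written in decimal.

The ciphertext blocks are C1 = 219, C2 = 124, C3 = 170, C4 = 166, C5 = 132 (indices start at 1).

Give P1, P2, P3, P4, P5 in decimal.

CFB decryption: P_i = C_i ⊕ E(K, C_{i−1}), with C_{0} = IV.
P1: E(K, 243) = 238; 219 ⊕ 238 = 53.
P2: E(K, 219) = 228; 124 ⊕ 228 = 152.
P3: E(K, 124) = 13; 170 ⊕ 13 = 167.
P4: E(K, 170) = 184; 166 ⊕ 184 = 30.
P5: E(K, 166) = 187; 132 ⊕ 187 = 63.

P1 = 53, P2 = 152, P3 = 167, P4 = 30, P5 = 63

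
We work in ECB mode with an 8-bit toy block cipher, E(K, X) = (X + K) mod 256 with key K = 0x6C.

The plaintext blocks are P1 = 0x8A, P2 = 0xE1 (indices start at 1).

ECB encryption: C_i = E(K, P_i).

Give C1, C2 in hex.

C1: E(K, 0x8A) = 0xF6.
C2: E(K, 0xE1) = 0x4D.

C1 = 0xF6, C2 = 0x4D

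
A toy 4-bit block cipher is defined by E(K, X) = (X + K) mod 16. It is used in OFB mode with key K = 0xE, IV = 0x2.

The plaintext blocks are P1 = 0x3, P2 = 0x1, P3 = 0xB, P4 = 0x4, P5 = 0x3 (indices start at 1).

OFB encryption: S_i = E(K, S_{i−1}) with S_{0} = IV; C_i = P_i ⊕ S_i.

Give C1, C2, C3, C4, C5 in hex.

C1: S = E(K, 0x2) = 0x0; 0x3 ⊕ 0x0 = 0x3.
C2: S = E(K, 0x0) = 0xE; 0x1 ⊕ 0xE = 0xF.
C3: S = E(K, 0xE) = 0xC; 0xB ⊕ 0xC = 0x7.
C4: S = E(K, 0xC) = 0xA; 0x4 ⊕ 0xA = 0xE.
C5: S = E(K, 0xA) = 0x8; 0x3 ⊕ 0x8 = 0xB.

C1 = 0x3, C2 = 0xF, C3 = 0x7, C4 = 0xE, C5 = 0xB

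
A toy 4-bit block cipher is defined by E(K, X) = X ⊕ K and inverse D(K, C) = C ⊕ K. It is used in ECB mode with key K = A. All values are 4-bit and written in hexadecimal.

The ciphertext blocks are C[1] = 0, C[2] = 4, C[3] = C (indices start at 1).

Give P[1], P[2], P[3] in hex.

ECB decryption: P_i = D(K, C_i).
P[1]: D(K, 0) = A.
P[2]: D(K, 4) = E.
P[3]: D(K, C) = 6.

P[1] = A, P[2] = E, P[3] = 6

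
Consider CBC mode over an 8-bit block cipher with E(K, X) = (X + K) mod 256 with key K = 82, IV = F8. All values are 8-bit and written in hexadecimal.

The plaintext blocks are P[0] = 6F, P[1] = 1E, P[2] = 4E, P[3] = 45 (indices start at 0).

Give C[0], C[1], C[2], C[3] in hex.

CBC encryption: C_i = E(K, P_i ⊕ C_{i−1}), with C_{−1} = IV.
C[0]: P[0] ⊕ F8 = 97; E(K, 97) = 19.
C[1]: P[1] ⊕ 19 = 07; E(K, 07) = 89.
C[2]: P[2] ⊕ 89 = C7; E(K, C7) = 49.
C[3]: P[3] ⊕ 49 = 0C; E(K, 0C) = 8E.

C[0] = 19, C[1] = 89, C[2] = 49, C[3] = 8E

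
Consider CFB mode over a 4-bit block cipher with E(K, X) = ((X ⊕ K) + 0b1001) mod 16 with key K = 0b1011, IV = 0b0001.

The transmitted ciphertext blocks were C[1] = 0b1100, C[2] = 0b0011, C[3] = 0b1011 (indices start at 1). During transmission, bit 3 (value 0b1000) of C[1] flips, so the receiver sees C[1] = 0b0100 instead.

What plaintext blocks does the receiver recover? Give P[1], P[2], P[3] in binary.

CFB decryption: P_i = C_i ⊕ E(K, C_{i−1}), with C_{0} = IV.
Only C[1] changed, to 0b0100. In CFB, a change in C_i flips the same bit in P_i and garbles P_{i+1}. Decrypting the received ciphertext:
P[1]: E(K, 0b0001) = 0b0011; 0b0100 ⊕ 0b0011 = 0b0111.
P[2]: E(K, 0b0100) = 0b1000; 0b0011 ⊕ 0b1000 = 0b1011.
P[3]: E(K, 0b0011) = 0b0001; 0b1011 ⊕ 0b0001 = 0b1010.
Blocks that differ from the original plaintext: P[1], P[2].

P[1] = 0b0111, P[2] = 0b1011, P[3] = 0b1010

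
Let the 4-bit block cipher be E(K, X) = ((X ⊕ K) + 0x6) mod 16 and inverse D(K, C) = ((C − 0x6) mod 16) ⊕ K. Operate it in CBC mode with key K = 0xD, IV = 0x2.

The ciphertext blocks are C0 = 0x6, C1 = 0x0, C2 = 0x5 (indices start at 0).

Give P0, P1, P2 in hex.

P0 = 0xF, P1 = 0x1, P2 = 0x2

CBC decryption: P_i = D(K, C_i) ⊕ C_{i−1}, with C_{−1} = IV.
P0: D(K, 0x6) = 0xD; 0xD ⊕ 0x2 = 0xF.
P1: D(K, 0x0) = 0x7; 0x7 ⊕ 0x6 = 0x1.
P2: D(K, 0x5) = 0x2; 0x2 ⊕ 0x0 = 0x2.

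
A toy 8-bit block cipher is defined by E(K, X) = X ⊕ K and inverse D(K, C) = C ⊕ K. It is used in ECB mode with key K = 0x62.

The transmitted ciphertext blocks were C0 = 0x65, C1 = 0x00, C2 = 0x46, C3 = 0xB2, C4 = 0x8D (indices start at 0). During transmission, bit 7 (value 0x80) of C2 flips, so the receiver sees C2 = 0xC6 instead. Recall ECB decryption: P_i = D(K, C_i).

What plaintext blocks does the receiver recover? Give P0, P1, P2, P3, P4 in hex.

P0 = 0x07, P1 = 0x62, P2 = 0xA4, P3 = 0xD0, P4 = 0xEF

Only C2 changed, to 0xC6. In ECB, a change in C_i affects only P_i. Decrypting the received ciphertext:
P0: D(K, 0x65) = 0x07.
P1: D(K, 0x00) = 0x62.
P2: D(K, 0xC6) = 0xA4.
P3: D(K, 0xB2) = 0xD0.
P4: D(K, 0x8D) = 0xEF.
Blocks that differ from the original plaintext: P2.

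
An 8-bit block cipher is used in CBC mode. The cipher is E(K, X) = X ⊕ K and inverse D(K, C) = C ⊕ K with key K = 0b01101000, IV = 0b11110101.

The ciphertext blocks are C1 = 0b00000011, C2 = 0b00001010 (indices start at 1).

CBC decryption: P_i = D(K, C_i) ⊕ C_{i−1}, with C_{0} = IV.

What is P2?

P2: D(K, 0b00001010) = 0b01100010; 0b01100010 ⊕ 0b00000011 = 0b01100001.

P2 = 0b01100001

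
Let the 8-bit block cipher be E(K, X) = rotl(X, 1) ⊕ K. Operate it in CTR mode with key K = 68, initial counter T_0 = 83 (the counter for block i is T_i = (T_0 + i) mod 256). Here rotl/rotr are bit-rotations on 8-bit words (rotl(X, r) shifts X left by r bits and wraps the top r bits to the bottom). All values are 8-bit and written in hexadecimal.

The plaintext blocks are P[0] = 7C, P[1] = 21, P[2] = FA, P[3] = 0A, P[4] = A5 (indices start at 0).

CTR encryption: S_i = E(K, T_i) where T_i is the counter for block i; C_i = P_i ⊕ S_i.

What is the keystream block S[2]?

63

C[0]: T = 83, S = E(K, T) = 6F; 7C ⊕ 6F = 13.
C[1]: T = 84, S = E(K, T) = 61; 21 ⊕ 61 = 40.
C[2]: T = 85, S = E(K, T) = 63; FA ⊕ 63 = 99.
So S[2] = 63.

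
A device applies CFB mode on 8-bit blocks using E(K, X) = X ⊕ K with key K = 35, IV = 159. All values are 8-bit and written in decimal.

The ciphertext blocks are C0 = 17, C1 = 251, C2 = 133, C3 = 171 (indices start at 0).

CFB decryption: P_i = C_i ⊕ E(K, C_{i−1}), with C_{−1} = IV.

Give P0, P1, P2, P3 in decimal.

P0: E(K, 159) = 188; 17 ⊕ 188 = 173.
P1: E(K, 17) = 50; 251 ⊕ 50 = 201.
P2: E(K, 251) = 216; 133 ⊕ 216 = 93.
P3: E(K, 133) = 166; 171 ⊕ 166 = 13.

P0 = 173, P1 = 201, P2 = 93, P3 = 13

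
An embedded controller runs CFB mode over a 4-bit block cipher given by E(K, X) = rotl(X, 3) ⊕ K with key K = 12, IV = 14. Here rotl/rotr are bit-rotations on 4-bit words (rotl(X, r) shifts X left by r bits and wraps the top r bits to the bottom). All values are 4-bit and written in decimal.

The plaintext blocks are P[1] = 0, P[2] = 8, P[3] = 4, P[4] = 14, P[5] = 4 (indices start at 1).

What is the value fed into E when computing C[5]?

0

CFB encryption: C_i = P_i ⊕ E(K, C_{i−1}), with C_{0} = IV.
C[1]: E(K, 14) = 11; 0 ⊕ 11 = 11.
C[2]: E(K, 11) = 1; 8 ⊕ 1 = 9.
C[3]: E(K, 9) = 0; 4 ⊕ 0 = 4.
C[4]: E(K, 4) = 14; 14 ⊕ 14 = 0.
C[5]: E(K, 0) = 12; 4 ⊕ 12 = 8.
So the input to E for block [5] is 0.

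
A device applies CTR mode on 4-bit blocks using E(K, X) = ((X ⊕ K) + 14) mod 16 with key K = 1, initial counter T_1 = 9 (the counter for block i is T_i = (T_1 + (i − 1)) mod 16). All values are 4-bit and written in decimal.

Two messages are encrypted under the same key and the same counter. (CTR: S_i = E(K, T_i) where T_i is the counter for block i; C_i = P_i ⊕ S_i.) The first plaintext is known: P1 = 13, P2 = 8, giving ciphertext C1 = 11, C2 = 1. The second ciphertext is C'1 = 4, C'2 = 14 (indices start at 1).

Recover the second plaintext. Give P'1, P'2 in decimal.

P'1 = 2, P'2 = 7

In CTR with a reused counter, both messages share the same keystream S_i, so C_i ⊕ C'_i = P_i ⊕ P'_i and thus P'_i = P_i ⊕ C_i ⊕ C'_i.
P'1: 13 ⊕ 11 ⊕ 4 = 2.
P'2: 8 ⊕ 1 ⊕ 14 = 7.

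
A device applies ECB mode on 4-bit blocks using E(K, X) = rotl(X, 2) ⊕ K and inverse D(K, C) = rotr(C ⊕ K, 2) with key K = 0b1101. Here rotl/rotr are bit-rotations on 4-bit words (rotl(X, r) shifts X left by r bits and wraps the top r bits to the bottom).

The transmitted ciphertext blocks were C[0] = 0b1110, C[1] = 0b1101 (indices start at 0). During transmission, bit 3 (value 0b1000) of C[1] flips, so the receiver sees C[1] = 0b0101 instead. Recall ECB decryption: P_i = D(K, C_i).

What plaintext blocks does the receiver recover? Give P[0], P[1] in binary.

P[0] = 0b1100, P[1] = 0b0010

Only C[1] changed, to 0b0101. In ECB, a change in C_i affects only P_i. Decrypting the received ciphertext:
P[0]: D(K, 0b1110) = 0b1100.
P[1]: D(K, 0b0101) = 0b0010.
Blocks that differ from the original plaintext: P[1].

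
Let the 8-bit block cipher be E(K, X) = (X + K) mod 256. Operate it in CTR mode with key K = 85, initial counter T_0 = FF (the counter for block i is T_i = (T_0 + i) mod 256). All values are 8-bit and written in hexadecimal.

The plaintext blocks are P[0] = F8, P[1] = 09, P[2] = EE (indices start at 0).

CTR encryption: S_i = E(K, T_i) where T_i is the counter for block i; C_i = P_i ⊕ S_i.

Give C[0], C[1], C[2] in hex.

C[0]: T = FF, S = E(K, T) = 84; F8 ⊕ 84 = 7C.
C[1]: T = 00, S = E(K, T) = 85; 09 ⊕ 85 = 8C.
C[2]: T = 01, S = E(K, T) = 86; EE ⊕ 86 = 68.

C[0] = 7C, C[1] = 8C, C[2] = 68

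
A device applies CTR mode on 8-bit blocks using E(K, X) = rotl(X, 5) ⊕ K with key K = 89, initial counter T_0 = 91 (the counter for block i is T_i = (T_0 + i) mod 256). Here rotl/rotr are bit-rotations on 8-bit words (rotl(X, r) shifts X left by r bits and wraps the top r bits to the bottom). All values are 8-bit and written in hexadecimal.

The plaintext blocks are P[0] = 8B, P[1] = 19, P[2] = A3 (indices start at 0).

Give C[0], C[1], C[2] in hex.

CTR encryption: S_i = E(K, T_i) where T_i is the counter for block i; C_i = P_i ⊕ S_i.
C[0]: T = 91, S = E(K, T) = BB; 8B ⊕ BB = 30.
C[1]: T = 92, S = E(K, T) = DB; 19 ⊕ DB = C2.
C[2]: T = 93, S = E(K, T) = FB; A3 ⊕ FB = 58.

C[0] = 30, C[1] = C2, C[2] = 58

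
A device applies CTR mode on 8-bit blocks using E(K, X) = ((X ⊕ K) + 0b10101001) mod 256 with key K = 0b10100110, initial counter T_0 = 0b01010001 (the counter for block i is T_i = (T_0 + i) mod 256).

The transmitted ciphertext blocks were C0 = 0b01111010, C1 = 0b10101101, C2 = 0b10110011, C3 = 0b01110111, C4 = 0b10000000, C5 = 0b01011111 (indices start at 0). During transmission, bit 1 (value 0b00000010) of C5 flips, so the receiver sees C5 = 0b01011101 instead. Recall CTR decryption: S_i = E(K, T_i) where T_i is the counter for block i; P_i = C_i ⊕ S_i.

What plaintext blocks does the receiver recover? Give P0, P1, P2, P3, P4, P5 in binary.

P0 = 0b11011010, P1 = 0b00110000, P2 = 0b00101101, P3 = 0b11101100, P4 = 0b00011100, P5 = 0b11000100

Only C5 changed, to 0b01011101. In CTR, a change in C_i flips the same bit in P_i only; the keystream is unaffected. Decrypting the received ciphertext:
P0: T = 0b01010001, S = E(K, T) = 0b10100000; 0b01111010 ⊕ 0b10100000 = 0b11011010.
P1: T = 0b01010010, S = E(K, T) = 0b10011101; 0b10101101 ⊕ 0b10011101 = 0b00110000.
P2: T = 0b01010011, S = E(K, T) = 0b10011110; 0b10110011 ⊕ 0b10011110 = 0b00101101.
P3: T = 0b01010100, S = E(K, T) = 0b10011011; 0b01110111 ⊕ 0b10011011 = 0b11101100.
P4: T = 0b01010101, S = E(K, T) = 0b10011100; 0b10000000 ⊕ 0b10011100 = 0b00011100.
P5: T = 0b01010110, S = E(K, T) = 0b10011001; 0b01011101 ⊕ 0b10011001 = 0b11000100.
Blocks that differ from the original plaintext: P5.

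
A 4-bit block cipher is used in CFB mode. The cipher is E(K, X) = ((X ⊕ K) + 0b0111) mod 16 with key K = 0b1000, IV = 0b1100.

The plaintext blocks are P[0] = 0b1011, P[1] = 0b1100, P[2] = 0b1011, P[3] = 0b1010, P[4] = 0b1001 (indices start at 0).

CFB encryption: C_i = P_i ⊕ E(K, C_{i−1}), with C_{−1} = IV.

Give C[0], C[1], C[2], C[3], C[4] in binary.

C[0] = 0b0000, C[1] = 0b0011, C[2] = 0b1001, C[3] = 0b0010, C[4] = 0b1000

C[0]: E(K, 0b1100) = 0b1011; 0b1011 ⊕ 0b1011 = 0b0000.
C[1]: E(K, 0b0000) = 0b1111; 0b1100 ⊕ 0b1111 = 0b0011.
C[2]: E(K, 0b0011) = 0b0010; 0b1011 ⊕ 0b0010 = 0b1001.
C[3]: E(K, 0b1001) = 0b1000; 0b1010 ⊕ 0b1000 = 0b0010.
C[4]: E(K, 0b0010) = 0b0001; 0b1001 ⊕ 0b0001 = 0b1000.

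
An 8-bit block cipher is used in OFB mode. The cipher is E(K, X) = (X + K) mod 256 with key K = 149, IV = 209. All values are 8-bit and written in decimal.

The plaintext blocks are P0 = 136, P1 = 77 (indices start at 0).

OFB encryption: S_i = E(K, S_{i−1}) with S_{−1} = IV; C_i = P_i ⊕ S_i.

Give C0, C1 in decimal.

C0 = 238, C1 = 182

C0: S = E(K, 209) = 102; 136 ⊕ 102 = 238.
C1: S = E(K, 102) = 251; 77 ⊕ 251 = 182.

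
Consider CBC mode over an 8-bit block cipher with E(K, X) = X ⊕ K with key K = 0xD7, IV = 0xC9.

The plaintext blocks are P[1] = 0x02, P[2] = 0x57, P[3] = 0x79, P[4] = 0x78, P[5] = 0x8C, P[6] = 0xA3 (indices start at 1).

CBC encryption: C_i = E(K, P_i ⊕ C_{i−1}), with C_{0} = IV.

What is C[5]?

C[1]: P[1] ⊕ 0xC9 = 0xCB; E(K, 0xCB) = 0x1C.
C[2]: P[2] ⊕ 0x1C = 0x4B; E(K, 0x4B) = 0x9C.
C[3]: P[3] ⊕ 0x9C = 0xE5; E(K, 0xE5) = 0x32.
C[4]: P[4] ⊕ 0x32 = 0x4A; E(K, 0x4A) = 0x9D.
C[5]: P[5] ⊕ 0x9D = 0x11; E(K, 0x11) = 0xC6.

C[5] = 0xC6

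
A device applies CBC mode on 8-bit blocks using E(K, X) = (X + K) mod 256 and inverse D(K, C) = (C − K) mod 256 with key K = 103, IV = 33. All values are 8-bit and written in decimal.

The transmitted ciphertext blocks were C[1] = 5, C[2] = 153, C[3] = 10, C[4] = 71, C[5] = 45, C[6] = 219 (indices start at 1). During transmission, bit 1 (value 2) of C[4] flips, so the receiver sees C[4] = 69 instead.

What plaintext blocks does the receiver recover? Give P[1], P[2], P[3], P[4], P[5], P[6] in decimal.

CBC decryption: P_i = D(K, C_i) ⊕ C_{i−1}, with C_{0} = IV.
Only C[4] changed, to 69. In CBC, a change in C_i garbles P_i and flips the same bit in P_{i+1}. Decrypting the received ciphertext:
P[1]: D(K, 5) = 158; 158 ⊕ 33 = 191.
P[2]: D(K, 153) = 50; 50 ⊕ 5 = 55.
P[3]: D(K, 10) = 163; 163 ⊕ 153 = 58.
P[4]: D(K, 69) = 222; 222 ⊕ 10 = 212.
P[5]: D(K, 45) = 198; 198 ⊕ 69 = 131.
P[6]: D(K, 219) = 116; 116 ⊕ 45 = 89.
Blocks that differ from the original plaintext: P[4], P[5].

P[1] = 191, P[2] = 55, P[3] = 58, P[4] = 212, P[5] = 131, P[6] = 89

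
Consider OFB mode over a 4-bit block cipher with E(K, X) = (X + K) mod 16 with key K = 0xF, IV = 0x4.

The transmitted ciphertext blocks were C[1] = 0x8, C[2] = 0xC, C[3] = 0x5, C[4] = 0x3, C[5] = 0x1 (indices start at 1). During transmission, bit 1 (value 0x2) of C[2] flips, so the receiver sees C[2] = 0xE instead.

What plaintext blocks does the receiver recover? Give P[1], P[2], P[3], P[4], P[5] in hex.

OFB decryption: S_i = E(K, S_{i−1}) with S_{0} = IV; P_i = C_i ⊕ S_i.
Only C[2] changed, to 0xE. In OFB, a change in C_i flips the same bit in P_i only; the keystream is unaffected. Decrypting the received ciphertext:
P[1]: S = E(K, 0x4) = 0x3; 0x8 ⊕ 0x3 = 0xB.
P[2]: S = E(K, 0x3) = 0x2; 0xE ⊕ 0x2 = 0xC.
P[3]: S = E(K, 0x2) = 0x1; 0x5 ⊕ 0x1 = 0x4.
P[4]: S = E(K, 0x1) = 0x0; 0x3 ⊕ 0x0 = 0x3.
P[5]: S = E(K, 0x0) = 0xF; 0x1 ⊕ 0xF = 0xE.
Blocks that differ from the original plaintext: P[2].

P[1] = 0xB, P[2] = 0xC, P[3] = 0x4, P[4] = 0x3, P[5] = 0xE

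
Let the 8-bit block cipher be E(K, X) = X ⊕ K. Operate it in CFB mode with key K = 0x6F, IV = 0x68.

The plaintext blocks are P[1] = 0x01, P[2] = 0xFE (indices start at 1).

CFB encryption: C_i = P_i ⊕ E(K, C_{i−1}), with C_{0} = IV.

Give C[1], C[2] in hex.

C[1] = 0x06, C[2] = 0x97

C[1]: E(K, 0x68) = 0x07; 0x01 ⊕ 0x07 = 0x06.
C[2]: E(K, 0x06) = 0x69; 0xFE ⊕ 0x69 = 0x97.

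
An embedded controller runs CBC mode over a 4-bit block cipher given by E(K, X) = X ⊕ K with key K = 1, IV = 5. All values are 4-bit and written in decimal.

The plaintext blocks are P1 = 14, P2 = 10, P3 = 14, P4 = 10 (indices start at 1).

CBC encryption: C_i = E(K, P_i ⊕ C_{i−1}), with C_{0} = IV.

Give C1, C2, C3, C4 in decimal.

C1 = 10, C2 = 1, C3 = 14, C4 = 5

C1: P1 ⊕ 5 = 11; E(K, 11) = 10.
C2: P2 ⊕ 10 = 0; E(K, 0) = 1.
C3: P3 ⊕ 1 = 15; E(K, 15) = 14.
C4: P4 ⊕ 14 = 4; E(K, 4) = 5.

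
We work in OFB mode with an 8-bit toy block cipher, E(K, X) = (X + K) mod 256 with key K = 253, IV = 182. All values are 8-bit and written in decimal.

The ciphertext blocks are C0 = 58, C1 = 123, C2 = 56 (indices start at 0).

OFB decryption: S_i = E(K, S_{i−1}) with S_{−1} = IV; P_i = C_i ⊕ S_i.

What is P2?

P0: S = E(K, 182) = 179; 58 ⊕ 179 = 137.
P1: S = E(K, 179) = 176; 123 ⊕ 176 = 203.
P2: S = E(K, 176) = 173; 56 ⊕ 173 = 149.

P2 = 149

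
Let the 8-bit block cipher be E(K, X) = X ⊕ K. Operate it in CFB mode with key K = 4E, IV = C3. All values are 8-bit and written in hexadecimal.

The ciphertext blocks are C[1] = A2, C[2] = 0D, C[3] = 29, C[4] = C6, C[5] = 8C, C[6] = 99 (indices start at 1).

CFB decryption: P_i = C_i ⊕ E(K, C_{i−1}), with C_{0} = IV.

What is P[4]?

P[4]: E(K, 29) = 67; C6 ⊕ 67 = A1.

P[4] = A1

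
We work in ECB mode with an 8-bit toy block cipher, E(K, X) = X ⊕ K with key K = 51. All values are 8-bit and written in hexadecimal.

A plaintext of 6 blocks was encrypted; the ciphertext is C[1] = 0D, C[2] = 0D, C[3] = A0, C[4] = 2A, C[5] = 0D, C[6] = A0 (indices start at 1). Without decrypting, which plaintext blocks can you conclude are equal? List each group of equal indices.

ECB encrypts each block independently with the same key, so equal ciphertext blocks imply equal plaintext blocks.
C[1] = C[2] = C[5] = 0D, so P[1] = P[2] = P[5].
C[3] = C[6] = A0, so P[3] = P[6].

P[1] = P[2] = P[5]; P[3] = P[6]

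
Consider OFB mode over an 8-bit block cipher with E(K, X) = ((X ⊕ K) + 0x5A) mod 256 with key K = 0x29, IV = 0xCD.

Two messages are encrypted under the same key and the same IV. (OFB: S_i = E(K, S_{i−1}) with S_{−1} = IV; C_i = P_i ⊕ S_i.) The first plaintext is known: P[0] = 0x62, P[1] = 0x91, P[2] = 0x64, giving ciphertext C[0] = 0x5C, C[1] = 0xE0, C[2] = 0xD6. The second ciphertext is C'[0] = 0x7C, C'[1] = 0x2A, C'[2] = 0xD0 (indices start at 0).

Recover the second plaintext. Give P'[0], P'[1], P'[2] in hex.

P'[0] = 0x42, P'[1] = 0x5B, P'[2] = 0x62

In OFB with a reused IV, both messages share the same keystream S_i, so C_i ⊕ C'_i = P_i ⊕ P'_i and thus P'_i = P_i ⊕ C_i ⊕ C'_i.
P'[0]: 0x62 ⊕ 0x5C ⊕ 0x7C = 0x42.
P'[1]: 0x91 ⊕ 0xE0 ⊕ 0x2A = 0x5B.
P'[2]: 0x64 ⊕ 0xD6 ⊕ 0xD0 = 0x62.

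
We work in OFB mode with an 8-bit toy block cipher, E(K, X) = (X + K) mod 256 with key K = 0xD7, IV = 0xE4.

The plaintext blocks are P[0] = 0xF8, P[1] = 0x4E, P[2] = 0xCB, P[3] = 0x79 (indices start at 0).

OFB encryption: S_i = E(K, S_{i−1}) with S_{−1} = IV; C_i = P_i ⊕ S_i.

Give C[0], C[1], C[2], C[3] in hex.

C[0] = 0x43, C[1] = 0xDC, C[2] = 0xA2, C[3] = 0x39

C[0]: S = E(K, 0xE4) = 0xBB; 0xF8 ⊕ 0xBB = 0x43.
C[1]: S = E(K, 0xBB) = 0x92; 0x4E ⊕ 0x92 = 0xDC.
C[2]: S = E(K, 0x92) = 0x69; 0xCB ⊕ 0x69 = 0xA2.
C[3]: S = E(K, 0x69) = 0x40; 0x79 ⊕ 0x40 = 0x39.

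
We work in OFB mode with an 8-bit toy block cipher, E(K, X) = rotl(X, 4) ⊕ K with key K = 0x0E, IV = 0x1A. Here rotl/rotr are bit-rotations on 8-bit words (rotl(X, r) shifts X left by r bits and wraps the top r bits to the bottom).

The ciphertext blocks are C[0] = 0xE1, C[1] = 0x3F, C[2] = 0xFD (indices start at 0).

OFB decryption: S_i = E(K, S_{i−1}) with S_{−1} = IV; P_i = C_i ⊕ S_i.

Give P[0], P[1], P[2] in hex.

P[0] = 0x4E, P[1] = 0xCB, P[2] = 0xBC

P[0]: S = E(K, 0x1A) = 0xAF; 0xE1 ⊕ 0xAF = 0x4E.
P[1]: S = E(K, 0xAF) = 0xF4; 0x3F ⊕ 0xF4 = 0xCB.
P[2]: S = E(K, 0xF4) = 0x41; 0xFD ⊕ 0x41 = 0xBC.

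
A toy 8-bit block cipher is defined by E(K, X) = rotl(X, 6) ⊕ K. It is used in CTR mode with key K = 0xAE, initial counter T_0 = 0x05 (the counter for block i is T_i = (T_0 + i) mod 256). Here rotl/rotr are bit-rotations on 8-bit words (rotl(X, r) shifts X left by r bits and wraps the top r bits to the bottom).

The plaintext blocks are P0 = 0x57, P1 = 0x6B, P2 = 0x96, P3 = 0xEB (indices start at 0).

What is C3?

C3 = 0x47

CTR encryption: S_i = E(K, T_i) where T_i is the counter for block i; C_i = P_i ⊕ S_i.
C0: T = 0x05, S = E(K, T) = 0xEF; 0x57 ⊕ 0xEF = 0xB8.
C1: T = 0x06, S = E(K, T) = 0x2F; 0x6B ⊕ 0x2F = 0x44.
C2: T = 0x07, S = E(K, T) = 0x6F; 0x96 ⊕ 0x6F = 0xF9.
C3: T = 0x08, S = E(K, T) = 0xAC; 0xEB ⊕ 0xAC = 0x47.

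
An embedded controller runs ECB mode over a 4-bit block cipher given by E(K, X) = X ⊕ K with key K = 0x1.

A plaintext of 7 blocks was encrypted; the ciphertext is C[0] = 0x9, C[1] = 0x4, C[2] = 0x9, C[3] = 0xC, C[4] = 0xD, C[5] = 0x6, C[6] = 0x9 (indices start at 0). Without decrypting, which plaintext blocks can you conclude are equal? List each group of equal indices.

ECB encrypts each block independently with the same key, so equal ciphertext blocks imply equal plaintext blocks.
C[0] = C[2] = C[6] = 0x9, so P[0] = P[2] = P[6].

P[0] = P[2] = P[6]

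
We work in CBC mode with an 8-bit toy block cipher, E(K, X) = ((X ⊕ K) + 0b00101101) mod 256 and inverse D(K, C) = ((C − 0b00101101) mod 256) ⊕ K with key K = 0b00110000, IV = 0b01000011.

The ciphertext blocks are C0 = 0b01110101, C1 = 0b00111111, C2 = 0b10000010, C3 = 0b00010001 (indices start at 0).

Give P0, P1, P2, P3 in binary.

P0 = 0b00111011, P1 = 0b01010111, P2 = 0b01011010, P3 = 0b01010110

CBC decryption: P_i = D(K, C_i) ⊕ C_{i−1}, with C_{−1} = IV.
P0: D(K, 0b01110101) = 0b01111000; 0b01111000 ⊕ 0b01000011 = 0b00111011.
P1: D(K, 0b00111111) = 0b00100010; 0b00100010 ⊕ 0b01110101 = 0b01010111.
P2: D(K, 0b10000010) = 0b01100101; 0b01100101 ⊕ 0b00111111 = 0b01011010.
P3: D(K, 0b00010001) = 0b11010100; 0b11010100 ⊕ 0b10000010 = 0b01010110.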